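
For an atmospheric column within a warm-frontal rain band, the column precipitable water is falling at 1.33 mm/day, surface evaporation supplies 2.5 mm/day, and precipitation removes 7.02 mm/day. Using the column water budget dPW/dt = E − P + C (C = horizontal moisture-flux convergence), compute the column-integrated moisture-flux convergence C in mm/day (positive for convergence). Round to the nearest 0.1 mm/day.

dPW/dt = -1.33 mm/day.
C = dPW/dt − E + P = (-1.33) − 2.5 + 7.02 = 3.2 mm/day.

C ≈ 3.2 mm/day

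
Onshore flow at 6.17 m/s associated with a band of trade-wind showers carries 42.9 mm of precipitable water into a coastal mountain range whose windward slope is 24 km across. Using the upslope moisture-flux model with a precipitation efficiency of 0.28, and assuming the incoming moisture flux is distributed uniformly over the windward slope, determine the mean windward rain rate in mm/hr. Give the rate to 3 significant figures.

R ≈ 11.1 mm/hr

Incoming column moisture flux per unit ridge length: F = V × PW = 6.17 × 42.9 = 264.693 mm·m/s.
Spread over the 24 km slope with efficiency ε = 0.28: R = ε·F/W = 0.28 × 264.693 / 24000 m = 3.088e-03 mm/s.
R = 3.088e-03 × 3600 = 11.1 mm/hr.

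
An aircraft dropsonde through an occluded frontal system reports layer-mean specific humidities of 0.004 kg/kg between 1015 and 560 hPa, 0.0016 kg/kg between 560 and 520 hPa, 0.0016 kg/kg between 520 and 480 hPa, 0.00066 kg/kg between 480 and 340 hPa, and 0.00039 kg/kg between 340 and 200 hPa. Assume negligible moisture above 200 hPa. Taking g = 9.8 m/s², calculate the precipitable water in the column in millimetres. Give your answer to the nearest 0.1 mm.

PW ≈ 21.4 mm

Precipitable water is the column-integrated vapour mass per unit area: PW = (1/g) Σ q̄ Δp, with q in kg/kg and Δp in Pa (1 kg/m² of water = 1 mm).
Layer 1015–560 hPa: Δp = 455 hPa = 45500 Pa, q̄ = 0.004 kg/kg → 0.004 × 45500 / 9.8 = 18.57 mm
Layer 560–520 hPa: Δp = 40 hPa = 4000 Pa, q̄ = 0.0016 kg/kg → 0.0016 × 4000 / 9.8 = 0.65 mm
Layer 520–480 hPa: Δp = 40 hPa = 4000 Pa, q̄ = 0.0016 kg/kg → 0.0016 × 4000 / 9.8 = 0.65 mm
Layer 480–340 hPa: Δp = 140 hPa = 14000 Pa, q̄ = 0.00066 kg/kg → 0.00066 × 14000 / 9.8 = 0.94 mm
Layer 340–200 hPa: Δp = 140 hPa = 14000 Pa, q̄ = 0.00039 kg/kg → 0.00039 × 14000 / 9.8 = 0.56 mm
PW = 18.57 + 0.65 + 0.65 + 0.94 + 0.56 = 21.37 ≈ 21.4 mm.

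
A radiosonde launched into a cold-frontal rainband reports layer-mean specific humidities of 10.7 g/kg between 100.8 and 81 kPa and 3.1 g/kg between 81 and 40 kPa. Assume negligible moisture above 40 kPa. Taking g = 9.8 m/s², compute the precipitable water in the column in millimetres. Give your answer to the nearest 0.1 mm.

PW ≈ 34.6 mm

Precipitable water is the column-integrated vapour mass per unit area: PW = (1/g) Σ q̄ Δp, with q in kg/kg and Δp in Pa (1 kg/m² of water = 1 mm).
Layer 100.8–81 kPa: Δp = 198 hPa = 19800 Pa, q̄ = 0.0107 kg/kg → 0.0107 × 19800 / 9.8 = 21.62 mm
Layer 81–40 kPa: Δp = 410 hPa = 41000 Pa, q̄ = 0.0031 kg/kg → 0.0031 × 41000 / 9.8 = 12.97 mm
PW = 21.62 + 12.97 = 34.59 ≈ 34.6 mm.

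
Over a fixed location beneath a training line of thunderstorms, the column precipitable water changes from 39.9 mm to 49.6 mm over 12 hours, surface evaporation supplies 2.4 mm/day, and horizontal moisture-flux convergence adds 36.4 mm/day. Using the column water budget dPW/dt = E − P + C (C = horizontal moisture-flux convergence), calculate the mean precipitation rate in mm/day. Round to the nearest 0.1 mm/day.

P ≈ 19.4 mm/day

dPW/dt = (49.6 − 39.9) mm / (12/24 day) = +19.400 mm/day.
P = E + C − dPW/dt = 2.4 + (36.4) − (+19.400) = 19.4 mm/day.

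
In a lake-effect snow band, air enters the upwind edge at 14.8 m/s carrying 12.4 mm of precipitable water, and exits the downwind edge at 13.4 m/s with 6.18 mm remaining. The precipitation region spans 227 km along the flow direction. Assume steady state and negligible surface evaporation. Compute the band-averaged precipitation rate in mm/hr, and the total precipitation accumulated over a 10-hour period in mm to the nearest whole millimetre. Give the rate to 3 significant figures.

Column moisture flux per unit crosswind length is F = V × PW.
Inflow: F_in = 14.8 × 12.4 = 183.52 mm·m/s
Outflow: F_out = 13.4 × 6.18 = 82.812 mm·m/s
Steady-state rate R = (F_in − F_out)/L = (183.52 − 82.812) / 227000 m = 4.436e-04 mm/s.
R = 4.436e-04 × 3600 = 1.60 mm/hr.
Over 10 h: total = 1.60 × 10 = 16 mm.

R ≈ 1.60 mm/hr; total ≈ 16 mm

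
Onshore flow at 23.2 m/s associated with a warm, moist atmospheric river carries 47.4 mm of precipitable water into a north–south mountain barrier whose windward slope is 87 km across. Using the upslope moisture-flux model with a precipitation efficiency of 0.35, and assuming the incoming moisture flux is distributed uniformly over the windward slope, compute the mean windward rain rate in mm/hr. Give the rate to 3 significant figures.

Incoming column moisture flux per unit ridge length: F = V × PW = 23.2 × 47.4 = 1099.68 mm·m/s.
Spread over the 87 km slope with efficiency ε = 0.35: R = ε·F/W = 0.35 × 1099.68 / 87000 m = 4.424e-03 mm/s.
R = 4.424e-03 × 3600 = 15.9 mm/hr.

R ≈ 15.9 mm/hr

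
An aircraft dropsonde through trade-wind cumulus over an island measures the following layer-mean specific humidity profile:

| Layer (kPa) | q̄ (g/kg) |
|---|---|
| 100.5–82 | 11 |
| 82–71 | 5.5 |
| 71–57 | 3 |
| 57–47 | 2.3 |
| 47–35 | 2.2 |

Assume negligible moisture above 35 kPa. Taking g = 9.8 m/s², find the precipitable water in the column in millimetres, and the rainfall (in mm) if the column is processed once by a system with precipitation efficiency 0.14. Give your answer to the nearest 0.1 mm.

Precipitable water is the column-integrated vapour mass per unit area: PW = (1/g) Σ q̄ Δp, with q in kg/kg and Δp in Pa (1 kg/m² of water = 1 mm).
Layer 100.5–82 kPa: Δp = 185 hPa = 18500 Pa, q̄ = 0.011 kg/kg → 0.011 × 18500 / 9.8 = 20.77 mm
Layer 82–71 kPa: Δp = 110 hPa = 11000 Pa, q̄ = 0.0055 kg/kg → 0.0055 × 11000 / 9.8 = 6.17 mm
Layer 71–57 kPa: Δp = 140 hPa = 14000 Pa, q̄ = 0.003 kg/kg → 0.003 × 14000 / 9.8 = 4.29 mm
Layer 57–47 kPa: Δp = 100 hPa = 10000 Pa, q̄ = 0.0023 kg/kg → 0.0023 × 10000 / 9.8 = 2.35 mm
Layer 47–35 kPa: Δp = 120 hPa = 12000 Pa, q̄ = 0.0022 kg/kg → 0.0022 × 12000 / 9.8 = 2.69 mm
PW = 20.77 + 6.17 + 4.29 + 2.35 + 2.69 = 36.27 ≈ 36.3 mm.
Rainfall = ε × PW = 0.14 × 36.3 = 5.1 mm.

PW ≈ 36.3 mm; rainfall ≈ 5.1 mm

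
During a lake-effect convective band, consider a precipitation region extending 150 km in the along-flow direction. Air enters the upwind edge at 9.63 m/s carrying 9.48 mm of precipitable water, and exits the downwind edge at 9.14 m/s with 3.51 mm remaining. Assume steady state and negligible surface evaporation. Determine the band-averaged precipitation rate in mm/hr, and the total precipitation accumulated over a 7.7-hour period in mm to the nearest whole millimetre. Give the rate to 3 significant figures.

R ≈ 1.42 mm/hr; total ≈ 11 mm

Column moisture flux per unit crosswind length is F = V × PW.
Inflow: F_in = 9.63 × 9.48 = 91.2924 mm·m/s
Outflow: F_out = 9.14 × 3.51 = 32.0814 mm·m/s
Steady-state rate R = (F_in − F_out)/L = (91.2924 − 32.0814) / 150000 m = 3.947e-04 mm/s.
R = 3.947e-04 × 3600 = 1.42 mm/hr.
Over 7.7 h: total = 1.42 × 7.7 = 10.934 ≈ 11 mm.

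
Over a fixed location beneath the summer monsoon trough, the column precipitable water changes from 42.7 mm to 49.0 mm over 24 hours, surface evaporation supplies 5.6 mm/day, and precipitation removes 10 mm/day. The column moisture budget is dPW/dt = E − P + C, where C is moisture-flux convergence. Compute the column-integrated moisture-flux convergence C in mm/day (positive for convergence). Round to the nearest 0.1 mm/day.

C ≈ 10.7 mm/day

dPW/dt = (49.0 − 42.7) mm / (24/24 day) = +6.300 mm/day.
C = dPW/dt − E + P = (+6.300) − 5.6 + 10 = 10.7 mm/day.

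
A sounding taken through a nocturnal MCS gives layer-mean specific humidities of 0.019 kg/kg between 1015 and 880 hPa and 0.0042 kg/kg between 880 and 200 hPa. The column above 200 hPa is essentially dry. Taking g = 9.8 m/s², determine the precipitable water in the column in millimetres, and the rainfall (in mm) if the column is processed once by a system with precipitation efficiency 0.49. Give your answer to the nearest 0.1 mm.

Precipitable water is the column-integrated vapour mass per unit area: PW = (1/g) Σ q̄ Δp, with q in kg/kg and Δp in Pa (1 kg/m² of water = 1 mm).
Layer 1015–880 hPa: Δp = 135 hPa = 13500 Pa, q̄ = 0.019 kg/kg → 0.019 × 13500 / 9.8 = 26.17 mm
Layer 880–200 hPa: Δp = 680 hPa = 68000 Pa, q̄ = 0.0042 kg/kg → 0.0042 × 68000 / 9.8 = 29.14 mm
PW = 26.17 + 29.14 = 55.31 ≈ 55.3 mm.
Rainfall = ε × PW = 0.49 × 55.3 = 27.1 mm.

PW ≈ 55.3 mm; rainfall ≈ 27.1 mm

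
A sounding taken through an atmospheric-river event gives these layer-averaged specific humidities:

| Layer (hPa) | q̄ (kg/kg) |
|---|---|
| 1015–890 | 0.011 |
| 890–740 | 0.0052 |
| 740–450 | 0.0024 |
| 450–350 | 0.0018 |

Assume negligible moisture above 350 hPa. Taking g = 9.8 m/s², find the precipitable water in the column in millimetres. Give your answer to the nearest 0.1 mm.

Precipitable water is the column-integrated vapour mass per unit area: PW = (1/g) Σ q̄ Δp, with q in kg/kg and Δp in Pa (1 kg/m² of water = 1 mm).
Layer 1015–890 hPa: Δp = 125 hPa = 12500 Pa, q̄ = 0.011 kg/kg → 0.011 × 12500 / 9.8 = 14.03 mm
Layer 890–740 hPa: Δp = 150 hPa = 15000 Pa, q̄ = 0.0052 kg/kg → 0.0052 × 15000 / 9.8 = 7.96 mm
Layer 740–450 hPa: Δp = 290 hPa = 29000 Pa, q̄ = 0.0024 kg/kg → 0.0024 × 29000 / 9.8 = 7.10 mm
Layer 450–350 hPa: Δp = 100 hPa = 10000 Pa, q̄ = 0.0018 kg/kg → 0.0018 × 10000 / 9.8 = 1.84 mm
PW = 14.03 + 7.96 + 7.10 + 1.84 = 30.93 ≈ 30.9 mm.

PW ≈ 30.9 mm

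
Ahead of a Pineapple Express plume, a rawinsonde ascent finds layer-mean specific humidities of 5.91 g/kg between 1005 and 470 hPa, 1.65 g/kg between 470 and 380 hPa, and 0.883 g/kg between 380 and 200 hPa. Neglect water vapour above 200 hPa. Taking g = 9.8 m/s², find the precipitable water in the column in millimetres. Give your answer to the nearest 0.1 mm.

Precipitable water is the column-integrated vapour mass per unit area: PW = (1/g) Σ q̄ Δp, with q in kg/kg and Δp in Pa (1 kg/m² of water = 1 mm).
Layer 1005–470 hPa: Δp = 535 hPa = 53500 Pa, q̄ = 0.00591 kg/kg → 0.00591 × 53500 / 9.8 = 32.26 mm
Layer 470–380 hPa: Δp = 90 hPa = 9000 Pa, q̄ = 0.00165 kg/kg → 0.00165 × 9000 / 9.8 = 1.52 mm
Layer 380–200 hPa: Δp = 180 hPa = 18000 Pa, q̄ = 0.000883 kg/kg → 0.000883 × 18000 / 9.8 = 1.62 mm
PW = 32.26 + 1.52 + 1.62 = 35.40 ≈ 35.4 mm.

PW ≈ 35.4 mm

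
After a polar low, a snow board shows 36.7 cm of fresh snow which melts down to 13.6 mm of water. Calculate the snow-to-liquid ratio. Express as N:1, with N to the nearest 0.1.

ratio ≈ 27.0

Ratio = snow depth / SWE = 367 mm / 13.6 mm = 27.0, i.e. 27.0:1.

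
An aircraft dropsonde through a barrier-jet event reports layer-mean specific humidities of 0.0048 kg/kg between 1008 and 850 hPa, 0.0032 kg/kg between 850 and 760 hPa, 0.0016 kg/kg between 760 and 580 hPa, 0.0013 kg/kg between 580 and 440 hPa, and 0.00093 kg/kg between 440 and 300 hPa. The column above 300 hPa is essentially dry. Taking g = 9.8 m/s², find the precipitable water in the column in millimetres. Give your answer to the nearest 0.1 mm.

PW ≈ 16.8 mm

Precipitable water is the column-integrated vapour mass per unit area: PW = (1/g) Σ q̄ Δp, with q in kg/kg and Δp in Pa (1 kg/m² of water = 1 mm).
Layer 1008–850 hPa: Δp = 158 hPa = 15800 Pa, q̄ = 0.0048 kg/kg → 0.0048 × 15800 / 9.8 = 7.74 mm
Layer 850–760 hPa: Δp = 90 hPa = 9000 Pa, q̄ = 0.0032 kg/kg → 0.0032 × 9000 / 9.8 = 2.94 mm
Layer 760–580 hPa: Δp = 180 hPa = 18000 Pa, q̄ = 0.0016 kg/kg → 0.0016 × 18000 / 9.8 = 2.94 mm
Layer 580–440 hPa: Δp = 140 hPa = 14000 Pa, q̄ = 0.0013 kg/kg → 0.0013 × 14000 / 9.8 = 1.86 mm
Layer 440–300 hPa: Δp = 140 hPa = 14000 Pa, q̄ = 0.00093 kg/kg → 0.00093 × 14000 / 9.8 = 1.33 mm
PW = 7.74 + 2.94 + 2.94 + 1.86 + 1.33 = 16.81 ≈ 16.8 mm.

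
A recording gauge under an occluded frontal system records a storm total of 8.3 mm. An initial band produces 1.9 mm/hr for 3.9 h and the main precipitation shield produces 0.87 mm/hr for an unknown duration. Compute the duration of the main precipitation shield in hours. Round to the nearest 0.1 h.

duration ≈ 1.0 h

Known phases: 1.9 × 3.9 = 7.41 mm.
Remaining depth = 8.3 − 7.41 = 0.89 mm.
Duration = 0.89 / 0.87 = 1.0 h.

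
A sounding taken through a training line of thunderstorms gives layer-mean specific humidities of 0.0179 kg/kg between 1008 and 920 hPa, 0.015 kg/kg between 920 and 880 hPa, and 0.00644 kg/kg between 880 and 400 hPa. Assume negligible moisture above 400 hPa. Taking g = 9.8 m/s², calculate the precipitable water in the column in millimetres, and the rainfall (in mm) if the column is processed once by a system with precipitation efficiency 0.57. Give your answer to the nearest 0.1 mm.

PW ≈ 53.7 mm; rainfall ≈ 30.6 mm

Precipitable water is the column-integrated vapour mass per unit area: PW = (1/g) Σ q̄ Δp, with q in kg/kg and Δp in Pa (1 kg/m² of water = 1 mm).
Layer 1008–920 hPa: Δp = 88 hPa = 8800 Pa, q̄ = 0.0179 kg/kg → 0.0179 × 8800 / 9.8 = 16.07 mm
Layer 920–880 hPa: Δp = 40 hPa = 4000 Pa, q̄ = 0.015 kg/kg → 0.015 × 4000 / 9.8 = 6.12 mm
Layer 880–400 hPa: Δp = 480 hPa = 48000 Pa, q̄ = 0.00644 kg/kg → 0.00644 × 48000 / 9.8 = 31.54 mm
PW = 16.07 + 6.12 + 31.54 = 53.73 ≈ 53.7 mm.
Rainfall = ε × PW = 0.57 × 53.7 = 30.6 mm.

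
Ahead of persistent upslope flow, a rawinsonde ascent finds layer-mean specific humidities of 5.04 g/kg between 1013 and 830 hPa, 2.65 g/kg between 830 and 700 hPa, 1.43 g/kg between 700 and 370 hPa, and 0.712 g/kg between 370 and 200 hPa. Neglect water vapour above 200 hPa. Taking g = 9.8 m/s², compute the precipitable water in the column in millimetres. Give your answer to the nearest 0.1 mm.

Precipitable water is the column-integrated vapour mass per unit area: PW = (1/g) Σ q̄ Δp, with q in kg/kg and Δp in Pa (1 kg/m² of water = 1 mm).
Layer 1013–830 hPa: Δp = 183 hPa = 18300 Pa, q̄ = 0.00504 kg/kg → 0.00504 × 18300 / 9.8 = 9.41 mm
Layer 830–700 hPa: Δp = 130 hPa = 13000 Pa, q̄ = 0.00265 kg/kg → 0.00265 × 13000 / 9.8 = 3.52 mm
Layer 700–370 hPa: Δp = 330 hPa = 33000 Pa, q̄ = 0.00143 kg/kg → 0.00143 × 33000 / 9.8 = 4.82 mm
Layer 370–200 hPa: Δp = 170 hPa = 17000 Pa, q̄ = 0.000712 kg/kg → 0.000712 × 17000 / 9.8 = 1.24 mm
PW = 9.41 + 3.52 + 4.82 + 1.24 = 18.99 ≈ 19.0 mm.

PW ≈ 19.0 mm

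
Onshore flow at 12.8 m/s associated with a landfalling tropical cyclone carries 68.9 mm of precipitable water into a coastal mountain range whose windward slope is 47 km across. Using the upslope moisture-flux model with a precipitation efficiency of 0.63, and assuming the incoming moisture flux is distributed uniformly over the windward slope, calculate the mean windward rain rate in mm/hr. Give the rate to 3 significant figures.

Incoming column moisture flux per unit ridge length: F = V × PW = 12.8 × 68.9 = 881.92 mm·m/s.
Spread over the 47 km slope with efficiency ε = 0.63: R = ε·F/W = 0.63 × 881.92 / 47000 m = 1.182e-02 mm/s.
R = 1.182e-02 × 3600 = 42.6 mm/hr.

R ≈ 42.6 mm/hr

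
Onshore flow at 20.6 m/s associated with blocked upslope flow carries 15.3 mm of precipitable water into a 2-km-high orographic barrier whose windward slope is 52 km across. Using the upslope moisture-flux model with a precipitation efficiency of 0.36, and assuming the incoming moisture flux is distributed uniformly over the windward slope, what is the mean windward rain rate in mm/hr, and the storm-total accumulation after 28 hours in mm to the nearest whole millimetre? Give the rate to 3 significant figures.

Incoming column moisture flux per unit ridge length: F = V × PW = 20.6 × 15.3 = 315.18 mm·m/s.
Spread over the 52 km slope with efficiency ε = 0.36: R = ε·F/W = 0.36 × 315.18 / 52000 m = 2.182e-03 mm/s.
R = 2.182e-03 × 3600 = 7.86 mm/hr.
Over 28 h: total = 7.86 × 28 = 220.08 ≈ 220 mm.

R ≈ 7.86 mm/hr; total ≈ 220 mm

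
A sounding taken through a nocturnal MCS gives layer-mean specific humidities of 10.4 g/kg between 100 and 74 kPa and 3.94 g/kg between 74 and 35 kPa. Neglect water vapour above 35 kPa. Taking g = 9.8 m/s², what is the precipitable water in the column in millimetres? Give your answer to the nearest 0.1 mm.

PW ≈ 43.3 mm

Precipitable water is the column-integrated vapour mass per unit area: PW = (1/g) Σ q̄ Δp, with q in kg/kg and Δp in Pa (1 kg/m² of water = 1 mm).
Layer 100–74 kPa: Δp = 260 hPa = 26000 Pa, q̄ = 0.0104 kg/kg → 0.0104 × 26000 / 9.8 = 27.59 mm
Layer 74–35 kPa: Δp = 390 hPa = 39000 Pa, q̄ = 0.00394 kg/kg → 0.00394 × 39000 / 9.8 = 15.68 mm
PW = 27.59 + 15.68 = 43.27 ≈ 43.3 mm.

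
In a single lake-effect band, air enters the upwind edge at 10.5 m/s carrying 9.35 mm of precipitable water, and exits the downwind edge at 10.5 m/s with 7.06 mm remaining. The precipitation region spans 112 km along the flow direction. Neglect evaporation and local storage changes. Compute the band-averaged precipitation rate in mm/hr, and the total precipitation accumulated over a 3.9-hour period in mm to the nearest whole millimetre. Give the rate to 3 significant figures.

R ≈ 0.773 mm/hr; total ≈ 3 mm

Column moisture flux per unit crosswind length is F = V × PW.
Inflow: F_in = 10.5 × 9.35 = 98.175 mm·m/s
Outflow: F_out = 10.5 × 7.06 = 74.13 mm·m/s
Steady-state rate R = (F_in − F_out)/L = (98.175 − 74.13) / 112000 m = 2.147e-04 mm/s.
R = 2.147e-04 × 3600 = 0.773 mm/hr.
Over 3.9 h: total = 0.773 × 3.9 = 3.0147 ≈ 3 mm.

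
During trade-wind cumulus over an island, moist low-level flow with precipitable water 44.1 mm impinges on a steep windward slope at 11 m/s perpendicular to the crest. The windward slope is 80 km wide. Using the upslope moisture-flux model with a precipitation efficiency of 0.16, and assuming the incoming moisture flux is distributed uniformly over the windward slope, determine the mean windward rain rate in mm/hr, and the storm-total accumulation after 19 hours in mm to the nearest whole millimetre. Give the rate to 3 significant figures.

R ≈ 3.49 mm/hr; total ≈ 66 mm

Incoming column moisture flux per unit ridge length: F = V × PW = 11 × 44.1 = 485.1 mm·m/s.
Spread over the 80 km slope with efficiency ε = 0.16: R = ε·F/W = 0.16 × 485.1 / 80000 m = 9.702e-04 mm/s.
R = 9.702e-04 × 3600 = 3.49 mm/hr.
Over 19 h: total = 3.49 × 19 = 66.31 ≈ 66 mm.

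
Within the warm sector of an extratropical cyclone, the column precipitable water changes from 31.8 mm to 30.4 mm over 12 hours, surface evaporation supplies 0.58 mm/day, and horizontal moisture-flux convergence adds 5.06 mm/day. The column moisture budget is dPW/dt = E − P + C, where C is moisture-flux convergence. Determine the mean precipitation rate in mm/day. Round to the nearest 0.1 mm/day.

P ≈ 8.4 mm/day

dPW/dt = (30.4 − 31.8) mm / (12/24 day) = -2.800 mm/day.
P = E + C − dPW/dt = 0.58 + (5.06) − (-2.800) = 8.4 mm/day.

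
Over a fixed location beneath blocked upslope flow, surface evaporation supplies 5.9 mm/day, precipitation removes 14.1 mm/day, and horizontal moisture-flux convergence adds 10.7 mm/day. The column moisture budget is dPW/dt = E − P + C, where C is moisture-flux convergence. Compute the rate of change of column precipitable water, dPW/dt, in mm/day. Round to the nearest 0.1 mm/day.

dPW/dt = E − P + C = 5.9 − 14.1 + (10.7) = 2.5 mm/day.

dPW/dt ≈ 2.5 mm/day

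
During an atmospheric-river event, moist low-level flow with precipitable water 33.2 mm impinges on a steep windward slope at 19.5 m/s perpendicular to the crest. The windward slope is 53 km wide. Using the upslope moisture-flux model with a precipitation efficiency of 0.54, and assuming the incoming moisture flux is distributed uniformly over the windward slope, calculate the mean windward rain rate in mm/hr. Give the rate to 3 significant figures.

Incoming column moisture flux per unit ridge length: F = V × PW = 19.5 × 33.2 = 647.4 mm·m/s.
Spread over the 53 km slope with efficiency ε = 0.54: R = ε·F/W = 0.54 × 647.4 / 53000 m = 6.596e-03 mm/s.
R = 6.596e-03 × 3600 = 23.7 mm/hr.

R ≈ 23.7 mm/hr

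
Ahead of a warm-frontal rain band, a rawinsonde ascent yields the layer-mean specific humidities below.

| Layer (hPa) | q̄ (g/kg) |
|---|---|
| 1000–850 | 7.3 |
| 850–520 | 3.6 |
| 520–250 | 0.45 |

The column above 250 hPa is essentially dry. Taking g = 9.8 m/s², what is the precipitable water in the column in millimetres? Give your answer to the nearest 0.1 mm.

PW ≈ 24.5 mm

Precipitable water is the column-integrated vapour mass per unit area: PW = (1/g) Σ q̄ Δp, with q in kg/kg and Δp in Pa (1 kg/m² of water = 1 mm).
Layer 1000–850 hPa: Δp = 150 hPa = 15000 Pa, q̄ = 0.0073 kg/kg → 0.0073 × 15000 / 9.8 = 11.17 mm
Layer 850–520 hPa: Δp = 330 hPa = 33000 Pa, q̄ = 0.0036 kg/kg → 0.0036 × 33000 / 9.8 = 12.12 mm
Layer 520–250 hPa: Δp = 270 hPa = 27000 Pa, q̄ = 0.00045 kg/kg → 0.00045 × 27000 / 9.8 = 1.24 mm
PW = 11.17 + 12.12 + 1.24 = 24.53 ≈ 24.5 mm.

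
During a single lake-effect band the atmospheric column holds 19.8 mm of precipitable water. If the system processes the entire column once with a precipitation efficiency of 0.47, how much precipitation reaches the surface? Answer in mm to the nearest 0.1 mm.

Precipitation = ε × PW = 0.47 × 19.8 = 9.3 mm.

precipitation ≈ 9.3 mm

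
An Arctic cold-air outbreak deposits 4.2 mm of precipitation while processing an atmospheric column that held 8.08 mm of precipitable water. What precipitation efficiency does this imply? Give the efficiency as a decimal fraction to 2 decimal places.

ε ≈ 0.52

ε = precipitation / PW = 4.2 / 8.08 = 0.52.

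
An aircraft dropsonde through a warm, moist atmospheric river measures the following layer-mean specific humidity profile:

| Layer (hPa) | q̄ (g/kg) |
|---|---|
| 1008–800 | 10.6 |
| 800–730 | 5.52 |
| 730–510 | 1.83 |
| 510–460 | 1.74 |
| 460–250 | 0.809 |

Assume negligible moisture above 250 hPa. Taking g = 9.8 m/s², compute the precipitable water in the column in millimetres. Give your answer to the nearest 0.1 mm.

PW ≈ 33.2 mm

Precipitable water is the column-integrated vapour mass per unit area: PW = (1/g) Σ q̄ Δp, with q in kg/kg and Δp in Pa (1 kg/m² of water = 1 mm).
Layer 1008–800 hPa: Δp = 208 hPa = 20800 Pa, q̄ = 0.0106 kg/kg → 0.0106 × 20800 / 9.8 = 22.50 mm
Layer 800–730 hPa: Δp = 70 hPa = 7000 Pa, q̄ = 0.00552 kg/kg → 0.00552 × 7000 / 9.8 = 3.94 mm
Layer 730–510 hPa: Δp = 220 hPa = 22000 Pa, q̄ = 0.00183 kg/kg → 0.00183 × 22000 / 9.8 = 4.11 mm
Layer 510–460 hPa: Δp = 50 hPa = 5000 Pa, q̄ = 0.00174 kg/kg → 0.00174 × 5000 / 9.8 = 0.89 mm
Layer 460–250 hPa: Δp = 210 hPa = 21000 Pa, q̄ = 0.000809 kg/kg → 0.000809 × 21000 / 9.8 = 1.73 mm
PW = 22.50 + 3.94 + 4.11 + 0.89 + 1.73 = 33.17 ≈ 33.2 mm.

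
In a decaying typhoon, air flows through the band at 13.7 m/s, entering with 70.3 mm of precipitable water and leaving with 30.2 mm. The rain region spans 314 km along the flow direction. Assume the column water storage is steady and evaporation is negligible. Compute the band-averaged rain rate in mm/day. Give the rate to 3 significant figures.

Column moisture flux per unit crosswind length is F = V × PW.
Inflow: F_in = 13.7 × 70.3 = 963.11 mm·m/s
Outflow: F_out = 13.7 × 30.2 = 413.74 mm·m/s
Steady-state rate R = (F_in − F_out)/L = (963.11 − 413.74) / 314000 m = 1.750e-03 mm/s.
R = 1.750e-03 × 3600 × 24 = 151 mm/day.

R ≈ 151 mm/day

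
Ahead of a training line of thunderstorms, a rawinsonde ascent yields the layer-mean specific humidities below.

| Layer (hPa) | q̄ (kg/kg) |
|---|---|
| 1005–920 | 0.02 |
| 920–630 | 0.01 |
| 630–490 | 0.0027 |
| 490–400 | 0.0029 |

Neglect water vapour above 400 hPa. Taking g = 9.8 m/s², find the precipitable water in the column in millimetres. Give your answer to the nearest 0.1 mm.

Precipitable water is the column-integrated vapour mass per unit area: PW = (1/g) Σ q̄ Δp, with q in kg/kg and Δp in Pa (1 kg/m² of water = 1 mm).
Layer 1005–920 hPa: Δp = 85 hPa = 8500 Pa, q̄ = 0.02 kg/kg → 0.02 × 8500 / 9.8 = 17.35 mm
Layer 920–630 hPa: Δp = 290 hPa = 29000 Pa, q̄ = 0.01 kg/kg → 0.01 × 29000 / 9.8 = 29.59 mm
Layer 630–490 hPa: Δp = 140 hPa = 14000 Pa, q̄ = 0.0027 kg/kg → 0.0027 × 14000 / 9.8 = 3.86 mm
Layer 490–400 hPa: Δp = 90 hPa = 9000 Pa, q̄ = 0.0029 kg/kg → 0.0029 × 9000 / 9.8 = 2.66 mm
PW = 17.35 + 29.59 + 3.86 + 2.66 = 53.46 ≈ 53.5 mm.

PW ≈ 53.5 mm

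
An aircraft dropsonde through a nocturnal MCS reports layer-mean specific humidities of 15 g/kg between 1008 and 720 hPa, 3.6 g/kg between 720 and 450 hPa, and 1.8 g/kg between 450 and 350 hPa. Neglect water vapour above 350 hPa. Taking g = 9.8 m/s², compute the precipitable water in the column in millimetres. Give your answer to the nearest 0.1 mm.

PW ≈ 55.8 mm

Precipitable water is the column-integrated vapour mass per unit area: PW = (1/g) Σ q̄ Δp, with q in kg/kg and Δp in Pa (1 kg/m² of water = 1 mm).
Layer 1008–720 hPa: Δp = 288 hPa = 28800 Pa, q̄ = 0.015 kg/kg → 0.015 × 28800 / 9.8 = 44.08 mm
Layer 720–450 hPa: Δp = 270 hPa = 27000 Pa, q̄ = 0.0036 kg/kg → 0.0036 × 27000 / 9.8 = 9.92 mm
Layer 450–350 hPa: Δp = 100 hPa = 10000 Pa, q̄ = 0.0018 kg/kg → 0.0018 × 10000 / 9.8 = 1.84 mm
PW = 44.08 + 9.92 + 1.84 = 55.84 ≈ 55.8 mm.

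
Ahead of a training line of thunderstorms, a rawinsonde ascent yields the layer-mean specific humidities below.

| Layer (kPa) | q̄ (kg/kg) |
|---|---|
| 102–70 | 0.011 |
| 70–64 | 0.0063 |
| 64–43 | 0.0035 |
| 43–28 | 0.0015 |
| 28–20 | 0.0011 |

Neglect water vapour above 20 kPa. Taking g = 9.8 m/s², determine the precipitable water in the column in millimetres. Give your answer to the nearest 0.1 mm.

PW ≈ 50.5 mm

Precipitable water is the column-integrated vapour mass per unit area: PW = (1/g) Σ q̄ Δp, with q in kg/kg and Δp in Pa (1 kg/m² of water = 1 mm).
Layer 102–70 kPa: Δp = 320 hPa = 32000 Pa, q̄ = 0.011 kg/kg → 0.011 × 32000 / 9.8 = 35.92 mm
Layer 70–64 kPa: Δp = 60 hPa = 6000 Pa, q̄ = 0.0063 kg/kg → 0.0063 × 6000 / 9.8 = 3.86 mm
Layer 64–43 kPa: Δp = 210 hPa = 21000 Pa, q̄ = 0.0035 kg/kg → 0.0035 × 21000 / 9.8 = 7.50 mm
Layer 43–28 kPa: Δp = 150 hPa = 15000 Pa, q̄ = 0.0015 kg/kg → 0.0015 × 15000 / 9.8 = 2.30 mm
Layer 28–20 kPa: Δp = 80 hPa = 8000 Pa, q̄ = 0.0011 kg/kg → 0.0011 × 8000 / 9.8 = 0.90 mm
PW = 35.92 + 3.86 + 7.50 + 2.30 + 0.90 = 50.48 ≈ 50.5 mm.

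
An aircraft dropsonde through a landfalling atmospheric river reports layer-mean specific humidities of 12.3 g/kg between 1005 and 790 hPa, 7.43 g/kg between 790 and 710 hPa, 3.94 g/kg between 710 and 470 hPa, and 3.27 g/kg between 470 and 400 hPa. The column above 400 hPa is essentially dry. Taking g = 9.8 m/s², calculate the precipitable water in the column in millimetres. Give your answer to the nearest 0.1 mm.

Precipitable water is the column-integrated vapour mass per unit area: PW = (1/g) Σ q̄ Δp, with q in kg/kg and Δp in Pa (1 kg/m² of water = 1 mm).
Layer 1005–790 hPa: Δp = 215 hPa = 21500 Pa, q̄ = 0.0123 kg/kg → 0.0123 × 21500 / 9.8 = 26.98 mm
Layer 790–710 hPa: Δp = 80 hPa = 8000 Pa, q̄ = 0.00743 kg/kg → 0.00743 × 8000 / 9.8 = 6.07 mm
Layer 710–470 hPa: Δp = 240 hPa = 24000 Pa, q̄ = 0.00394 kg/kg → 0.00394 × 24000 / 9.8 = 9.65 mm
Layer 470–400 hPa: Δp = 70 hPa = 7000 Pa, q̄ = 0.00327 kg/kg → 0.00327 × 7000 / 9.8 = 2.34 mm
PW = 26.98 + 6.07 + 9.65 + 2.34 = 45.04 ≈ 45.0 mm.

PW ≈ 45.0 mm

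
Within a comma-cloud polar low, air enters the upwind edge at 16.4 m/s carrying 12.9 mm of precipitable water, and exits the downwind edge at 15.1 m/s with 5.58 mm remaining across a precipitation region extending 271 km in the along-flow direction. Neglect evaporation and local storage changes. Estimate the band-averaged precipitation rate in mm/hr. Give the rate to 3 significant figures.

Column moisture flux per unit crosswind length is F = V × PW.
Inflow: F_in = 16.4 × 12.9 = 211.56 mm·m/s
Outflow: F_out = 15.1 × 5.58 = 84.258 mm·m/s
Steady-state rate R = (F_in − F_out)/L = (211.56 − 84.258) / 271000 m = 4.697e-04 mm/s.
R = 4.697e-04 × 3600 = 1.69 mm/hr.

R ≈ 1.69 mm/hr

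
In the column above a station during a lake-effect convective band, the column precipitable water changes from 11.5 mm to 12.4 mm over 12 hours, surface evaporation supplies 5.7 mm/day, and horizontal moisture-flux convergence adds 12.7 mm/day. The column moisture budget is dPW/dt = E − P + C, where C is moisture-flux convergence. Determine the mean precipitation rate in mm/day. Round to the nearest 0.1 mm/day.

dPW/dt = (12.4 − 11.5) mm / (12/24 day) = +1.800 mm/day.
P = E + C − dPW/dt = 5.7 + (12.7) − (+1.800) = 16.6 mm/day.

P ≈ 16.6 mm/day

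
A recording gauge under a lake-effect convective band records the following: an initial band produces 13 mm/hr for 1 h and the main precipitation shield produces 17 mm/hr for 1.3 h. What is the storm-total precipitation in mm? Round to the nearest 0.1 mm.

total ≈ 35.1 mm

Total = Σ Rᵢ Δtᵢ = 13 × 1 + 17 × 1.3
      = 13 + 22.1 = 35.1 mm.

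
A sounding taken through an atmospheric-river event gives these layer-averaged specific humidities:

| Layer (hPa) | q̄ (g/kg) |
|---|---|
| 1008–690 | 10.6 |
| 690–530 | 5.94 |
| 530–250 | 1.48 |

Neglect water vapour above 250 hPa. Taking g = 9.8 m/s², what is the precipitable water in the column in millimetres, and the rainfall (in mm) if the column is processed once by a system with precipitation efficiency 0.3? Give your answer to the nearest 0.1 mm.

Precipitable water is the column-integrated vapour mass per unit area: PW = (1/g) Σ q̄ Δp, with q in kg/kg and Δp in Pa (1 kg/m² of water = 1 mm).
Layer 1008–690 hPa: Δp = 318 hPa = 31800 Pa, q̄ = 0.0106 kg/kg → 0.0106 × 31800 / 9.8 = 34.40 mm
Layer 690–530 hPa: Δp = 160 hPa = 16000 Pa, q̄ = 0.00594 kg/kg → 0.00594 × 16000 / 9.8 = 9.70 mm
Layer 530–250 hPa: Δp = 280 hPa = 28000 Pa, q̄ = 0.00148 kg/kg → 0.00148 × 28000 / 9.8 = 4.23 mm
PW = 34.40 + 9.70 + 4.23 = 48.33 ≈ 48.3 mm.
Rainfall = ε × PW = 0.3 × 48.3 = 14.5 mm.

PW ≈ 48.3 mm; rainfall ≈ 14.5 mm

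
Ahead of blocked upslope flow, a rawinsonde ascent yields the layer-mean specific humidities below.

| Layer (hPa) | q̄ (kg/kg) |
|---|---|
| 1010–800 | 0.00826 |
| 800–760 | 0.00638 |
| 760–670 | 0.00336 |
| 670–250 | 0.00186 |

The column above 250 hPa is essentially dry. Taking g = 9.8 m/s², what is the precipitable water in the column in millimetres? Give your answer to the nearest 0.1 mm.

Precipitable water is the column-integrated vapour mass per unit area: PW = (1/g) Σ q̄ Δp, with q in kg/kg and Δp in Pa (1 kg/m² of water = 1 mm).
Layer 1010–800 hPa: Δp = 210 hPa = 21000 Pa, q̄ = 0.00826 kg/kg → 0.00826 × 21000 / 9.8 = 17.70 mm
Layer 800–760 hPa: Δp = 40 hPa = 4000 Pa, q̄ = 0.00638 kg/kg → 0.00638 × 4000 / 9.8 = 2.60 mm
Layer 760–670 hPa: Δp = 90 hPa = 9000 Pa, q̄ = 0.00336 kg/kg → 0.00336 × 9000 / 9.8 = 3.09 mm
Layer 670–250 hPa: Δp = 420 hPa = 42000 Pa, q̄ = 0.00186 kg/kg → 0.00186 × 42000 / 9.8 = 7.97 mm
PW = 17.70 + 2.60 + 3.09 + 7.97 = 31.36 ≈ 31.4 mm.

PW ≈ 31.4 mm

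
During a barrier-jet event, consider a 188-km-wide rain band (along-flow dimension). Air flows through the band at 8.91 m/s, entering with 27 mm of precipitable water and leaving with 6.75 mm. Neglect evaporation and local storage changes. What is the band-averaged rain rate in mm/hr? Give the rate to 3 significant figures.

R ≈ 3.45 mm/hr

Column moisture flux per unit crosswind length is F = V × PW.
Inflow: F_in = 8.91 × 27 = 240.57 mm·m/s
Outflow: F_out = 8.91 × 6.75 = 60.1425 mm·m/s
Steady-state rate R = (F_in − F_out)/L = (240.57 − 60.1425) / 188000 m = 9.597e-04 mm/s.
R = 9.597e-04 × 3600 = 3.45 mm/hr.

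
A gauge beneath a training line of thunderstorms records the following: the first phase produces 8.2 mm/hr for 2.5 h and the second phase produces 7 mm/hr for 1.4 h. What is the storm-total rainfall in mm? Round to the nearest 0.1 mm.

Total = Σ Rᵢ Δtᵢ = 8.2 × 2.5 + 7 × 1.4
      = 20.5 + 9.8 = 30.3 mm.

total ≈ 30.3 mm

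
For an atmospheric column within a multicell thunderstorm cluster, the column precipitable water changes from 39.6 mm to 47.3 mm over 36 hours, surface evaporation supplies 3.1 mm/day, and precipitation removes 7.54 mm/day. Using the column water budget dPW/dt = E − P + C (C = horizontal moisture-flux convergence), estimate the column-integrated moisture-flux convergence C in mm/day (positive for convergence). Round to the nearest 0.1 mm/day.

C ≈ 9.6 mm/day

dPW/dt = (47.3 − 39.6) mm / (36/24 day) = +5.133 mm/day.
C = dPW/dt − E + P = (+5.133) − 3.1 + 7.54 = 9.6 mm/day.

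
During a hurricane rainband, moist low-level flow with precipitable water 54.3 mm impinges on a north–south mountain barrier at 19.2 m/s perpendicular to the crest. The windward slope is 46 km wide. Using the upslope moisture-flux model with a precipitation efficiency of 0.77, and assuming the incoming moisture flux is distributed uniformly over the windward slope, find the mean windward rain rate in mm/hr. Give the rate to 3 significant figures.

R ≈ 62.8 mm/hr

Incoming column moisture flux per unit ridge length: F = V × PW = 19.2 × 54.3 = 1042.56 mm·m/s.
Spread over the 46 km slope with efficiency ε = 0.77: R = ε·F/W = 0.77 × 1042.56 / 46000 m = 1.745e-02 mm/s.
R = 1.745e-02 × 3600 = 62.8 mm/hr.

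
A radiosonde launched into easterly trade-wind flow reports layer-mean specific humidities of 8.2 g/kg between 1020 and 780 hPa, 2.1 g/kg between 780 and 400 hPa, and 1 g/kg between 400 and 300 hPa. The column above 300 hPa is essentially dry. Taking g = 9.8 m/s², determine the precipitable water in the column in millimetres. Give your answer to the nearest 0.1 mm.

PW ≈ 29.2 mm

Precipitable water is the column-integrated vapour mass per unit area: PW = (1/g) Σ q̄ Δp, with q in kg/kg and Δp in Pa (1 kg/m² of water = 1 mm).
Layer 1020–780 hPa: Δp = 240 hPa = 24000 Pa, q̄ = 0.0082 kg/kg → 0.0082 × 24000 / 9.8 = 20.08 mm
Layer 780–400 hPa: Δp = 380 hPa = 38000 Pa, q̄ = 0.0021 kg/kg → 0.0021 × 38000 / 9.8 = 8.14 mm
Layer 400–300 hPa: Δp = 100 hPa = 10000 Pa, q̄ = 0.001 kg/kg → 0.001 × 10000 / 9.8 = 1.02 mm
PW = 20.08 + 8.14 + 1.02 = 29.24 ≈ 29.2 mm.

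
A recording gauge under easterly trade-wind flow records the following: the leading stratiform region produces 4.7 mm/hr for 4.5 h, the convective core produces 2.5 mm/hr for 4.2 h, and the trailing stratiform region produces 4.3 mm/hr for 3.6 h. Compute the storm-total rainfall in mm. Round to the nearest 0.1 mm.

Total = Σ Rᵢ Δtᵢ = 4.7 × 4.5 + 2.5 × 4.2 + 4.3 × 3.6
      = 21.15 + 10.5 + 15.48 = 47.1 mm.

total ≈ 47.1 mm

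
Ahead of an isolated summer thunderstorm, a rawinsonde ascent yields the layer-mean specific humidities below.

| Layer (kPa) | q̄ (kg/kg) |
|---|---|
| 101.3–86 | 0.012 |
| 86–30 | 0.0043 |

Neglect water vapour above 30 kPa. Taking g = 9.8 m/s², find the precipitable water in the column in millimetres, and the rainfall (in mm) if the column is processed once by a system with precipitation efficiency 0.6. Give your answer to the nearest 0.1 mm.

Precipitable water is the column-integrated vapour mass per unit area: PW = (1/g) Σ q̄ Δp, with q in kg/kg and Δp in Pa (1 kg/m² of water = 1 mm).
Layer 101.3–86 kPa: Δp = 153 hPa = 15300 Pa, q̄ = 0.012 kg/kg → 0.012 × 15300 / 9.8 = 18.73 mm
Layer 86–30 kPa: Δp = 560 hPa = 56000 Pa, q̄ = 0.0043 kg/kg → 0.0043 × 56000 / 9.8 = 24.57 mm
PW = 18.73 + 24.57 = 43.30 ≈ 43.3 mm.
Rainfall = ε × PW = 0.6 × 43.3 = 26.0 mm.

PW ≈ 43.3 mm; rainfall ≈ 26.0 mm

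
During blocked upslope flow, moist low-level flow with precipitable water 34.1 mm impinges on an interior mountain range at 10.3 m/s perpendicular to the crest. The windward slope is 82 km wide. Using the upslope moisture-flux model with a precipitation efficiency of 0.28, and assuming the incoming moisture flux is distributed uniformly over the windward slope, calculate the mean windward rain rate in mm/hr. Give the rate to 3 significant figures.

R ≈ 4.32 mm/hr

Incoming column moisture flux per unit ridge length: F = V × PW = 10.3 × 34.1 = 351.23 mm·m/s.
Spread over the 82 km slope with efficiency ε = 0.28: R = ε·F/W = 0.28 × 351.23 / 82000 m = 1.199e-03 mm/s.
R = 1.199e-03 × 3600 = 4.32 mm/hr.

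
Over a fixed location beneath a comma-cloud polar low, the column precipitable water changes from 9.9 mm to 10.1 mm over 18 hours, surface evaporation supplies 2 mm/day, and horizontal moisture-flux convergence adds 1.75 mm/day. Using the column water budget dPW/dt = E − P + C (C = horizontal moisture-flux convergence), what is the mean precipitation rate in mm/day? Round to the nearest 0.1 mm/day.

P ≈ 3.5 mm/day

dPW/dt = (10.1 − 9.9) mm / (18/24 day) = +0.267 mm/day.
P = E + C − dPW/dt = 2 + (1.75) − (+0.267) = 3.5 mm/day.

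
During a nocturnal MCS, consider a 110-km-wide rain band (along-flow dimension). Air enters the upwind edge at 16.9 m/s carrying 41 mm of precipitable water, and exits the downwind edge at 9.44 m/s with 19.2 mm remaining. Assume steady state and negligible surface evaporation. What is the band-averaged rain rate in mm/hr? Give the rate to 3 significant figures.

Column moisture flux per unit crosswind length is F = V × PW.
Inflow: F_in = 16.9 × 41 = 692.9 mm·m/s
Outflow: F_out = 9.44 × 19.2 = 181.248 mm·m/s
Steady-state rate R = (F_in − F_out)/L = (692.9 − 181.248) / 110000 m = 4.651e-03 mm/s.
R = 4.651e-03 × 3600 = 16.7 mm/hr.

R ≈ 16.7 mm/hr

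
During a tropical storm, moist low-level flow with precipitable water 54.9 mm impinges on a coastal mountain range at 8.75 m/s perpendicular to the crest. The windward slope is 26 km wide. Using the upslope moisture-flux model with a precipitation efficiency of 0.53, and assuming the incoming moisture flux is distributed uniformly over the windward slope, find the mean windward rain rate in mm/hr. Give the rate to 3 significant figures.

R ≈ 35.3 mm/hr

Incoming column moisture flux per unit ridge length: F = V × PW = 8.75 × 54.9 = 480.375 mm·m/s.
Spread over the 26 km slope with efficiency ε = 0.53: R = ε·F/W = 0.53 × 480.375 / 26000 m = 9.792e-03 mm/s.
R = 9.792e-03 × 3600 = 35.3 mm/hr.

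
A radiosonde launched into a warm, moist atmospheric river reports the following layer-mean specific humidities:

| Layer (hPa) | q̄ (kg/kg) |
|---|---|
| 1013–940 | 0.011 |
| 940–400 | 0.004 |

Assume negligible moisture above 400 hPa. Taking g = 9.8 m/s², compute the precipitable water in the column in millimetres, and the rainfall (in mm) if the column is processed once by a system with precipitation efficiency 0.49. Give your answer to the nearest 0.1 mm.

Precipitable water is the column-integrated vapour mass per unit area: PW = (1/g) Σ q̄ Δp, with q in kg/kg and Δp in Pa (1 kg/m² of water = 1 mm).
Layer 1013–940 hPa: Δp = 73 hPa = 7300 Pa, q̄ = 0.011 kg/kg → 0.011 × 7300 / 9.8 = 8.19 mm
Layer 940–400 hPa: Δp = 540 hPa = 54000 Pa, q̄ = 0.004 kg/kg → 0.004 × 54000 / 9.8 = 22.04 mm
PW = 8.19 + 22.04 = 30.23 ≈ 30.2 mm.
Rainfall = ε × PW = 0.49 × 30.2 = 14.8 mm.

PW ≈ 30.2 mm; rainfall ≈ 14.8 mm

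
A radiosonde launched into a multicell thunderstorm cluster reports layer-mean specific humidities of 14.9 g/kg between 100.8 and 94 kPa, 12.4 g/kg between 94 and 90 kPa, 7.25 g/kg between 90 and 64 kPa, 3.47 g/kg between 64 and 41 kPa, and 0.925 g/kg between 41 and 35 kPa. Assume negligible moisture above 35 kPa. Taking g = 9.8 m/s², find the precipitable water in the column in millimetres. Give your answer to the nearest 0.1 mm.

Precipitable water is the column-integrated vapour mass per unit area: PW = (1/g) Σ q̄ Δp, with q in kg/kg and Δp in Pa (1 kg/m² of water = 1 mm).
Layer 100.8–94 kPa: Δp = 68 hPa = 6800 Pa, q̄ = 0.0149 kg/kg → 0.0149 × 6800 / 9.8 = 10.34 mm
Layer 94–90 kPa: Δp = 40 hPa = 4000 Pa, q̄ = 0.0124 kg/kg → 0.0124 × 4000 / 9.8 = 5.06 mm
Layer 90–64 kPa: Δp = 260 hPa = 26000 Pa, q̄ = 0.00725 kg/kg → 0.00725 × 26000 / 9.8 = 19.23 mm
Layer 64–41 kPa: Δp = 230 hPa = 23000 Pa, q̄ = 0.00347 kg/kg → 0.00347 × 23000 / 9.8 = 8.14 mm
Layer 41–35 kPa: Δp = 60 hPa = 6000 Pa, q̄ = 0.000925 kg/kg → 0.000925 × 6000 / 9.8 = 0.57 mm
PW = 10.34 + 5.06 + 19.23 + 8.14 + 0.57 = 43.34 ≈ 43.3 mm.

PW ≈ 43.3 mm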